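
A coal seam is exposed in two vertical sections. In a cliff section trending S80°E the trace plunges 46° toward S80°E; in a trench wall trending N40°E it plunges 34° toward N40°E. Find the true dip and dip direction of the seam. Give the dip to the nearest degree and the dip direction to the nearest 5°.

true dip 46°, dip direction 090°

Represent each trace as a vector plunging at its apparent dip toward its trend (east-north-up frame): v₁ = (0.684, -0.121, -0.719), v₂ = (0.533, 0.635, -0.559).
n = v₁ × v₂ = (0.524, -0.001, 0.499) (taken with n_z > 0).
True dip = arccos(n_z / |n|) = arccos(0.6892) = 46.4°.
Dip direction = azimuth of (n_x, n_y) = atan2(0.524, -0.001) = 90°.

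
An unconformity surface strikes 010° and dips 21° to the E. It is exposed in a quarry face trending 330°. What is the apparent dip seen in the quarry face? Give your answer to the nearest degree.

14°

Angle between strike (010°) and section (330°): β = 40°.
tan α = tan 21° × sin 40° = 0.3839 × 0.6428 = 0.2467
α = arctan(0.2467) = 13.86°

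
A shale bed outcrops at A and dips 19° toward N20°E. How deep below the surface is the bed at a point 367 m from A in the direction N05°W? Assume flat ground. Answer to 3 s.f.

The hole lies 25° from the dip direction, so the down-dip offset is 367 × cos 25° = 332.61 m.
Depth = down-dip offset × tan(dip) = 332.61 × tan 19° = 332.61 × 0.3443
Depth = 114.53 m

115 m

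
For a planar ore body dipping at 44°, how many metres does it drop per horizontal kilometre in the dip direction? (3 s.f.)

966 m

drop per km = 1000 × tan 44° = 1000 × 0.9657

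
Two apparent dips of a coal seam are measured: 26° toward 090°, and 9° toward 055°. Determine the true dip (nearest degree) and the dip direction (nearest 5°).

true dip 33°, dip direction 130°

Represent each trace as a vector plunging at its apparent dip toward its trend (east-north-up frame): v₁ = (0.899, 0.000, -0.438), v₂ = (0.809, 0.567, -0.156).
n = v₁ × v₂ = (0.248, -0.214, 0.509) (taken with n_z > 0).
True dip = arccos(n_z / |n|) = arccos(0.8408) = 32.8°.
The horizontal component of n points toward azimuth atan2(n_x, n_y) = 131°, the dip direction.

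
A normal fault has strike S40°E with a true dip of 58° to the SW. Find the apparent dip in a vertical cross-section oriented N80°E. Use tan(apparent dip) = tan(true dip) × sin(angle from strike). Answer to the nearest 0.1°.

The section lies 60° from the strike.
tan(apparent dip) = tan 58° · sin 60° = 1.3859
α = arctan(1.3859) = 54.19°

54.2°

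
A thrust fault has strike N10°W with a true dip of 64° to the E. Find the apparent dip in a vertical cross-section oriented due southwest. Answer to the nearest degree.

The strike is N10°W and the section trends due southwest; the acute angle between them is β = 55°.
tan(apparent dip) = tan 64° · sin 55° = 1.6795
α = arctan(1.6795) = 59.23°

59°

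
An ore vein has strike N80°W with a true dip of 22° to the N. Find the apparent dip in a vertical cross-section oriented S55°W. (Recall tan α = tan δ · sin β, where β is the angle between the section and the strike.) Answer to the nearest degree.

16°

Angle between strike (N80°W) and section (S55°W): β = 45°.
tan α = tan 22° × sin 45° = 0.4040 × 0.7071 = 0.2857
α = arctan(0.2857) = 15.94°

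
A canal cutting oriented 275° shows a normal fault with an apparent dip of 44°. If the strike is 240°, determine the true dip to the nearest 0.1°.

The section is 35° from the strike.
tan δ = tan α / sin β = tan 44° / sin 35° = 0.9657 / 0.5736 = 1.6836
true dip = arctan 1.6836 = 59.29°

59.3°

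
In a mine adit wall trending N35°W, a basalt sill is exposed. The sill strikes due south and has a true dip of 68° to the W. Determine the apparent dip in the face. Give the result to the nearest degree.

55°

The section lies 35° from the strike.
tan(apparent dip) = tan 68° · sin 35° = 1.4197
apparent dip = arctan 1.4197 = 54.84°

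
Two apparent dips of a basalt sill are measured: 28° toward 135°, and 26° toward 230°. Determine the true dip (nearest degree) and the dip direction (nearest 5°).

true dip 37°, dip direction 180°

The two traces are lines in the plane: v₁ = (sin 135°·cos 28°, cos 135°·cos 28°, −sin 28°), v₂ = (sin 230°·cos 26°, cos 230°·cos 26°, −sin 26°).
Cross product v₁ × v₂ gives the pole to the plane: n ∝ (-0.002, -0.597, 0.791).
Dip δ = arctan(|n_h|/n_z) = arctan(0.597/0.791) = 37.1°.
The horizontal component of n points toward azimuth atan2(n_x, n_y) = 180°, the dip direction.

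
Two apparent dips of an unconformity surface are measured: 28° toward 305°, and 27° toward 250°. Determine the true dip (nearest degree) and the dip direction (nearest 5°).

The two traces are lines in the plane: v₁ = (sin 305°·cos 28°, cos 305°·cos 28°, −sin 28°), v₂ = (sin 250°·cos 27°, cos 250°·cos 27°, −sin 27°).
The plane normal is n = v₁ × v₂ ∝ (-0.373, 0.065, 0.644).
tan δ = √(n_x²+n_y²)/n_z = 0.379/0.644, so δ = 30.4°.
Dip direction = atan2(-0.373, 0.065) = 280° (azimuth of n's horizontal projection).

true dip 30°, dip direction 280°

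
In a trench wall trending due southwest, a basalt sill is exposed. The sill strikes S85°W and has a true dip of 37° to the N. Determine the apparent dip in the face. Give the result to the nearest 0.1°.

Angle between strike (S85°W) and section (due southwest): β = 40°.
tan α = tan 37° × sin 40° = 0.7536 × 0.6428 = 0.4844
apparent dip = arctan 0.4844 = 25.84°

25.8°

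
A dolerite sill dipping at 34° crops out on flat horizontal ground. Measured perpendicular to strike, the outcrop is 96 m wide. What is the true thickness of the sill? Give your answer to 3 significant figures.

True thickness t = w · sin(dip) = 96 × sin 34°
t = 96 × 0.5592 = 53.683 m

53.7 m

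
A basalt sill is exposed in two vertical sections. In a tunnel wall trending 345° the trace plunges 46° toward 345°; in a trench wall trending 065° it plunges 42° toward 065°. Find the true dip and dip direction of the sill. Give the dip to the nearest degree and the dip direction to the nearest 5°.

true dip 52°, dip direction 020°

Each apparent-dip line lies in the plane. As unit vectors (x east, y north, z up), v₁ plunges 46°→345° and v₂ plunges 42°→065°.
Cross product v₁ × v₂ gives the pole to the plane: n ∝ (0.223, 0.605, 0.508).
tan δ = √(n_x²+n_y²)/n_z = 0.645/0.508, so δ = 51.7°.
The horizontal component of n points toward azimuth atan2(n_x, n_y) = 20°, the dip direction.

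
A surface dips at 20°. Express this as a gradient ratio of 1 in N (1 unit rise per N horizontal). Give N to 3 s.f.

1 : N means tan θ = 1/N, so N = 1/tan 20° = 1/0.3640

1 in 2.75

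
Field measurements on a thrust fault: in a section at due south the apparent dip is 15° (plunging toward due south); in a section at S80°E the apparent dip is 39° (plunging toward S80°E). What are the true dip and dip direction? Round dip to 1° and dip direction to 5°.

true dip 39°, dip direction 110°

The two traces are lines in the plane: v₁ = (sin 180°·cos 15°, cos 180°·cos 15°, −sin 15°), v₂ = (sin 100°·cos 39°, cos 100°·cos 39°, −sin 39°).
n = v₁ × v₂ = (0.573, -0.198, 0.739) (taken with n_z > 0).
tan δ = √(n_x²+n_y²)/n_z = 0.606/0.739, so δ = 39.4°.
Dip direction = atan2(0.573, -0.198) = 109° (azimuth of n's horizontal projection).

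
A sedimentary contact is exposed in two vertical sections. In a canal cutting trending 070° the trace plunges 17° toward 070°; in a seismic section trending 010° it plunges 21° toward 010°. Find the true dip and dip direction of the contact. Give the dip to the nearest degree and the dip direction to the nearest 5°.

true dip 22°, dip direction 030°

Each apparent-dip line lies in the plane. As unit vectors (x east, y north, z up), v₁ plunges 17°→070° and v₂ plunges 21°→010°.
The plane normal is n = v₁ × v₂ ∝ (0.152, 0.275, 0.773).
tan δ = √(n_x²+n_y²)/n_z = 0.314/0.773, so δ = 22.1°.
Dip direction = atan2(0.152, 0.275) = 29° (azimuth of n's horizontal projection).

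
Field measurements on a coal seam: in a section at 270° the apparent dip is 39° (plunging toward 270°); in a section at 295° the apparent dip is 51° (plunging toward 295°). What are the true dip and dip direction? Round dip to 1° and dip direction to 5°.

The two traces are lines in the plane: v₁ = (sin 270°·cos 39°, cos 270°·cos 39°, −sin 39°), v₂ = (sin 295°·cos 51°, cos 295°·cos 51°, −sin 51°).
n = v₁ × v₂ = (-0.167, 0.245, 0.207) (taken with n_z > 0).
True dip = arccos(n_z / |n|) = arccos(0.5716) = 55.1°.
Dip direction = azimuth of (n_x, n_y) = atan2(-0.167, 0.245) = 326°.

true dip 55°, dip direction 325°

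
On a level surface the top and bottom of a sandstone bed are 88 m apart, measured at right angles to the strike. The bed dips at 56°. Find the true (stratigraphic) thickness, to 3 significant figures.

73.0 m

True thickness t = w · sin(dip) = 88 × sin 56°
t = 88 × 0.8290 = 72.955 m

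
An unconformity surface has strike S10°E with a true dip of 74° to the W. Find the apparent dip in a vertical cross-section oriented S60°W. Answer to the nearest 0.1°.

73.0°

Angle between strike (S10°E) and section (S60°W): β = 70°.
tan α = tan 74° × sin 70° = 3.4874 × 0.9397 = 3.2771
apparent dip = arctan 3.2771 = 73.03°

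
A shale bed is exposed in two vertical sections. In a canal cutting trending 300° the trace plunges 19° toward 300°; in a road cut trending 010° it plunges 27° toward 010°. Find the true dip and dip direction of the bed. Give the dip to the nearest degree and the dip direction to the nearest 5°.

The two traces are lines in the plane: v₁ = (sin 300°·cos 19°, cos 300°·cos 19°, −sin 19°), v₂ = (sin 10°·cos 27°, cos 10°·cos 27°, −sin 27°).
The plane normal is n = v₁ × v₂ ∝ (-0.071, 0.422, 0.792).
tan δ = √(n_x²+n_y²)/n_z = 0.428/0.792, so δ = 28.4°.
The horizontal component of n points toward azimuth atan2(n_x, n_y) = 350°, the dip direction.

true dip 28°, dip direction 350°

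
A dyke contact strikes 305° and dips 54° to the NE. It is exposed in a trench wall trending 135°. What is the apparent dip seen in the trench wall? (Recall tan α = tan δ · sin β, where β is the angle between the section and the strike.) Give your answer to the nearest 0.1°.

The section lies 10° from the strike.
tan α = tan 54° × sin 10° = 1.3764 × 0.1736 = 0.2390
apparent dip = arctan 0.2390 = 13.44°

13.4°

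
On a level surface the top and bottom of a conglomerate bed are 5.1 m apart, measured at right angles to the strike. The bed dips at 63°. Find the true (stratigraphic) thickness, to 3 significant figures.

True thickness t = w · sin(dip) = 5.1 × sin 63°
t = 5.1 × 0.8910 = 4.544 m

4.54 m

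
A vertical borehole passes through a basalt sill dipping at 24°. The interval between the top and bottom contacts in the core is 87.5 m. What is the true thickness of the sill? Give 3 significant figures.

True thickness t = h · cos(dip) = 87.5 × cos 24°
t = 87.5 × 0.9135 = 79.935 m

79.9 m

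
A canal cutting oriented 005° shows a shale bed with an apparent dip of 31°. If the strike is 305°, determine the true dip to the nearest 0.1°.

β = acute angle between strike 305° and section 005° = 60°.
tan(true dip) = tan 31° / sin 60° = 0.6938
true dip = arctan 0.6938 = 34.75°

34.8°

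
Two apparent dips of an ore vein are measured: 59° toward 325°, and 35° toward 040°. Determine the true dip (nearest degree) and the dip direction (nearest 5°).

true dip 59°, dip direction 335°

Represent each trace as a vector plunging at its apparent dip toward its trend (east-north-up frame): v₁ = (-0.295, 0.422, -0.857), v₂ = (0.527, 0.628, -0.574).
The plane normal is n = v₁ × v₂ ∝ (-0.296, 0.621, 0.408).
True dip = arccos(n_z / |n|) = arccos(0.5098) = 59.3°.
Dip direction = atan2(-0.296, 0.621) = 335° (azimuth of n's horizontal projection).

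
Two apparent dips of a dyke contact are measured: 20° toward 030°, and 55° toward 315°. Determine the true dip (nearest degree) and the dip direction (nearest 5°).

true dip 55°, dip direction 315°

Each apparent-dip line lies in the plane. As unit vectors (x east, y north, z up), v₁ plunges 20°→030° and v₂ plunges 55°→315°.
n = v₁ × v₂ = (-0.528, 0.524, 0.521) (taken with n_z > 0).
True dip = arccos(n_z / |n|) = arccos(0.5736) = 55.0°.
The horizontal component of n points toward azimuth atan2(n_x, n_y) = 315°, the dip direction.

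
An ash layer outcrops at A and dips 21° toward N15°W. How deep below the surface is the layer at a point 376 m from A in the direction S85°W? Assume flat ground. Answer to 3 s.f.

25.1 m

The hole lies 80° from the dip direction, so the down-dip offset is 376 × cos 80° = 65.29 m.
Depth = down-dip offset × tan(dip) = 65.29 × tan 21° = 65.29 × 0.3839
Depth = 25.06 m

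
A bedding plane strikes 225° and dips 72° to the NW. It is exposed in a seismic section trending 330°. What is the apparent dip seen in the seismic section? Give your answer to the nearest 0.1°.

Angle between strike (225°) and section (330°): β = 75°.
tan(apparent dip) = tan 72° · sin 75° = 2.9728
apparent dip = arctan 2.9728 = 71.41°

71.4°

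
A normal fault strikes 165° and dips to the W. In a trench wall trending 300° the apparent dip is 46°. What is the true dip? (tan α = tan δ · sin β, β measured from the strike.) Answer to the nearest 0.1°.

55.7°

The section is 45° from the strike.
tan δ = tan α / sin β = tan 46° / sin 45° = 1.0355 / 0.7071 = 1.4645
true dip = arctan 1.4645 = 55.67°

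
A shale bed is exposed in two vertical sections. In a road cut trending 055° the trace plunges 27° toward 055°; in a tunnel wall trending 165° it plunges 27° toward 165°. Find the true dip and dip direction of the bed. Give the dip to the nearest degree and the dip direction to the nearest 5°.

Represent each trace as a vector plunging at its apparent dip toward its trend (east-north-up frame): v₁ = (0.730, 0.511, -0.454), v₂ = (0.231, -0.861, -0.454).
n = v₁ × v₂ = (0.623, -0.227, 0.746) (taken with n_z > 0).
True dip = arccos(n_z / |n|) = arccos(0.7476) = 41.6°.
The horizontal component of n points toward azimuth atan2(n_x, n_y) = 110°, the dip direction.

true dip 42°, dip direction 110°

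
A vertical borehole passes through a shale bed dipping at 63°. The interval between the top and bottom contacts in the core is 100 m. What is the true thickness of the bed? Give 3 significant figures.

45.4 m

True thickness t = h · cos(dip) = 100 × cos 63°
t = 100 × 0.4540 = 45.399 m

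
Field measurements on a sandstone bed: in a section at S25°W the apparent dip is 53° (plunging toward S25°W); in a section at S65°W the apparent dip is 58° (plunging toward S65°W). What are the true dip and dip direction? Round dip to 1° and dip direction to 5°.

Each apparent-dip line lies in the plane. As unit vectors (x east, y north, z up), v₁ plunges 53°→S25°W and v₂ plunges 58°→S65°W.
n = v₁ × v₂ = (-0.284, -0.168, 0.205) (taken with n_z > 0).
True dip = arccos(n_z / |n|) = arccos(0.5281) = 58.1°.
The horizontal component of n points toward azimuth atan2(n_x, n_y) = 239°, the dip direction.

true dip 58°, dip direction 240°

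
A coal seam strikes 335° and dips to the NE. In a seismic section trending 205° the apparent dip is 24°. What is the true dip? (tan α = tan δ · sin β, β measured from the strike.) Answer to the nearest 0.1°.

30.2°

β = acute angle between strike 335° and section 205° = 50°.
tan(true dip) = tan 24° / sin 50° = 0.5812
δ = arctan(0.5812) = 30.17°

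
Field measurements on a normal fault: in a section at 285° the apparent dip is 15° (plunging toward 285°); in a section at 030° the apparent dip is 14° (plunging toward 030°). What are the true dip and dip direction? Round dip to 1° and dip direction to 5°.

true dip 23°, dip direction 335°

Represent each trace as a vector plunging at its apparent dip toward its trend (east-north-up frame): v₁ = (-0.933, 0.250, -0.259), v₂ = (0.485, 0.840, -0.242).
Cross product v₁ × v₂ gives the pole to the plane: n ∝ (-0.157, 0.351, 0.905).
True dip = arccos(n_z / |n|) = arccos(0.9203) = 23.0°.
Dip direction = atan2(-0.157, 0.351) = 336° (azimuth of n's horizontal projection).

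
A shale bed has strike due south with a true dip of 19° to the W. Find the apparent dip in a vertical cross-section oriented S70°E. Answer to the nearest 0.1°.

The section lies 70° from the strike.
tan(apparent dip) = tan 19° · sin 70° = 0.3236
α = arctan(0.3236) = 17.93°

17.9°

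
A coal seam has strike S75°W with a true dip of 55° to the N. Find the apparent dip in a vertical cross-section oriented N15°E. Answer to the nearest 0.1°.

51.0°

The strike is S75°W and the section trends N15°E; the acute angle between them is β = 60°.
tan α = tan 55° × sin 60° = 1.4281 × 0.8660 = 1.2368
α = arctan(1.2368) = 51.04°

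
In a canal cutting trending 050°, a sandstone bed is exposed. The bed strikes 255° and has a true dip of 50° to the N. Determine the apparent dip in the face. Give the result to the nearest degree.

The strike is 255° and the section trends 050°; the acute angle between them is β = 25°.
tan(apparent dip) = tan 50° · sin 25° = 0.5037
α = arctan(0.5037) = 26.73°

27°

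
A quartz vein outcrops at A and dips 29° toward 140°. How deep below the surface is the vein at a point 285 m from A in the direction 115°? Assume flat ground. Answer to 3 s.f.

143 m

The hole lies 25° from the dip direction, so the down-dip offset is 285 × cos 25° = 258.30 m.
Depth = down-dip offset × tan(dip) = 258.30 × tan 29° = 258.30 × 0.5543
Depth = 143.18 m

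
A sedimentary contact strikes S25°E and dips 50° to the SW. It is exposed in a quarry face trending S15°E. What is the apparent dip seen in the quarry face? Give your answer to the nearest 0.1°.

11.7°

Angle between strike (S25°E) and section (S15°E): β = 10°.
tan α = tan 50° × sin 10° = 1.1918 × 0.1736 = 0.2069
apparent dip = arctan 0.2069 = 11.69°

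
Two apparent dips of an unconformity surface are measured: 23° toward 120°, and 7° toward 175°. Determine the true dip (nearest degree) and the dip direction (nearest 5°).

The two traces are lines in the plane: v₁ = (sin 120°·cos 23°, cos 120°·cos 23°, −sin 23°), v₂ = (sin 175°·cos 7°, cos 175°·cos 7°, −sin 7°).
The plane normal is n = v₁ × v₂ ∝ (0.330, -0.063, 0.748).
Dip δ = arctan(|n_h|/n_z) = arctan(0.336/0.748) = 24.2°.
The horizontal component of n points toward azimuth atan2(n_x, n_y) = 101°, the dip direction.

true dip 24°, dip direction 100°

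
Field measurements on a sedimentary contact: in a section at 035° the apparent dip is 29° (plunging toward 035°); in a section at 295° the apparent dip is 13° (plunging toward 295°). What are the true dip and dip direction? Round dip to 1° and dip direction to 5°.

true dip 33°, dip direction 005°

Each apparent-dip line lies in the plane. As unit vectors (x east, y north, z up), v₁ plunges 29°→035° and v₂ plunges 13°→295°.
Cross product v₁ × v₂ gives the pole to the plane: n ∝ (0.038, 0.541, 0.839).
tan δ = √(n_x²+n_y²)/n_z = 0.542/0.839, so δ = 32.9°.
Dip direction = azimuth of (n_x, n_y) = atan2(0.038, 0.541) = 4°.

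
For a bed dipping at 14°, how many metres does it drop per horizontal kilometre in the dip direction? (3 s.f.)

drop per km = 1000 × tan 14° = 1000 × 0.2493

249 m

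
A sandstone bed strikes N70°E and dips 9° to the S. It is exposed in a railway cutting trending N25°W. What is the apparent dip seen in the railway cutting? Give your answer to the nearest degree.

9°

Angle between strike (N70°E) and section (N25°W): β = 85°.
tan(apparent dip) = tan 9° · sin 85° = 0.1578
α = arctan(0.1578) = 8.97°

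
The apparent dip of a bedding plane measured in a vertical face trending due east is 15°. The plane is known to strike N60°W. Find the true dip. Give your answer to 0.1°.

28.2°

β = acute angle between strike N60°W and section due east = 30°.
tan(true dip) = tan 15° / sin 30° = 0.5359
true dip = arctan 0.5359 = 28.19°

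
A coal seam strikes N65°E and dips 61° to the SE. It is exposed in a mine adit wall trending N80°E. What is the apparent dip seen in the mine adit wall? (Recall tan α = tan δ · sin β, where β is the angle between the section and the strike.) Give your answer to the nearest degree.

The strike is N65°E and the section trends N80°E; the acute angle between them is β = 15°.
tan α = tan 61° × sin 15° = 1.8040 × 0.2588 = 0.4669
apparent dip = arctan 0.4669 = 25.03°

25°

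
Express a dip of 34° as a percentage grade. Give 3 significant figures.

67.5%

grade % = 100 × tan 34° = 100 × 0.6745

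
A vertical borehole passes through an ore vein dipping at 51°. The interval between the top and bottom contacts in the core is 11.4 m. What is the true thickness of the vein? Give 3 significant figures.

True thickness t = h · cos(dip) = 11.4 × cos 51°
t = 11.4 × 0.6293 = 7.174 m

7.17 m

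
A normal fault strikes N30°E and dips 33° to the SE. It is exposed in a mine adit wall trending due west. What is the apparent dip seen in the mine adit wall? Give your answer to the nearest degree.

The strike is N30°E and the section trends due west; the acute angle between them is β = 60°.
tan(apparent dip) = tan 33° · sin 60° = 0.5624
apparent dip = arctan 0.5624 = 29.35°

29°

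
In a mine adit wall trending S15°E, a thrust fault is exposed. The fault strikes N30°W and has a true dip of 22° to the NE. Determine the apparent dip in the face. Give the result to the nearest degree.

6°

The strike is N30°W and the section trends S15°E; the acute angle between them is β = 15°.
tan(apparent dip) = tan 22° · sin 15° = 0.1046
α = arctan(0.1046) = 5.97°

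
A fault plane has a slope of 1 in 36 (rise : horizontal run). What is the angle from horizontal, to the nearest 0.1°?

1.6°

tan θ = 1/36 = 0.0278
θ = arctan(0.0278) = 1.59°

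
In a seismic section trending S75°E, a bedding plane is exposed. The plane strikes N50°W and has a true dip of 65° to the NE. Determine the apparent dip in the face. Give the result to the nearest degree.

42°

Angle between strike (N50°W) and section (S75°E): β = 25°.
tan α = tan 65° × sin 25° = 2.1445 × 0.4226 = 0.9063
α = arctan(0.9063) = 42.19°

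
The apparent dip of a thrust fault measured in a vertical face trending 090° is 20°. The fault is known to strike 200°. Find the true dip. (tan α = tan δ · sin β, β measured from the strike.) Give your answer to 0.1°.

21.2°

β = acute angle between strike 200° and section 090° = 70°.
tan(true dip) = tan 20° / sin 70° = 0.3873
true dip = arctan 0.3873 = 21.17°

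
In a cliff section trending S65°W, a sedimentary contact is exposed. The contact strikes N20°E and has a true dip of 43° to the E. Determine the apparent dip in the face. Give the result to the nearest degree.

33°

The section lies 45° from the strike.
tan α = tan 43° × sin 45° = 0.9325 × 0.7071 = 0.6594
apparent dip = arctan 0.6594 = 33.40°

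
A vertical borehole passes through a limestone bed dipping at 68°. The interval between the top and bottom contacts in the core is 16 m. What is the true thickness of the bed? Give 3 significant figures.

True thickness t = h · cos(dip) = 16 × cos 68°
t = 16 × 0.3746 = 5.994 m

5.99 m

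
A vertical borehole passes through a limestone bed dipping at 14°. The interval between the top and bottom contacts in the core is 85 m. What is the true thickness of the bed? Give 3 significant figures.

82.5 m

True thickness t = h · cos(dip) = 85 × cos 14°
t = 85 × 0.9703 = 82.475 m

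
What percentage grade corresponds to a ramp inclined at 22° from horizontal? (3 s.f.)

grade % = 100 × tan 22° = 100 × 0.4040

40.4%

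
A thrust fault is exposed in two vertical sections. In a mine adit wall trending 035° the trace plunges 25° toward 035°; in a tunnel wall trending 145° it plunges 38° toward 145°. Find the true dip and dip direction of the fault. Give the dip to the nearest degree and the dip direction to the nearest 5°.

true dip 48°, dip direction 100°

The two traces are lines in the plane: v₁ = (sin 35°·cos 25°, cos 35°·cos 25°, −sin 25°), v₂ = (sin 145°·cos 38°, cos 145°·cos 38°, −sin 38°).
The plane normal is n = v₁ × v₂ ∝ (0.730, -0.129, 0.671).
True dip = arccos(n_z / |n|) = arccos(0.6712) = 47.8°.
Dip direction = azimuth of (n_x, n_y) = atan2(0.730, -0.129) = 100°.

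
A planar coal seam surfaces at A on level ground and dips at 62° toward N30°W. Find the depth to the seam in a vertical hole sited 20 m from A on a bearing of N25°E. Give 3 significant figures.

21.6 m

The hole lies 55° from the dip direction, so the down-dip offset is 20 × cos 55° = 11.47 m.
Depth = down-dip offset × tan(dip) = 11.47 × tan 62° = 11.47 × 1.8807
Depth = 21.57 m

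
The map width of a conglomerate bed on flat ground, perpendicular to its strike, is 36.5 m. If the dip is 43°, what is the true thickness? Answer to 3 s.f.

True thickness t = w · sin(dip) = 36.5 × sin 43°
t = 36.5 × 0.6820 = 24.893 m

24.9 m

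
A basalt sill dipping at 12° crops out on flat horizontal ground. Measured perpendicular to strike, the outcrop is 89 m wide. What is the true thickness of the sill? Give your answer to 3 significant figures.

18.5 m

True thickness t = w · sin(dip) = 89 × sin 12°
t = 89 × 0.2079 = 18.504 m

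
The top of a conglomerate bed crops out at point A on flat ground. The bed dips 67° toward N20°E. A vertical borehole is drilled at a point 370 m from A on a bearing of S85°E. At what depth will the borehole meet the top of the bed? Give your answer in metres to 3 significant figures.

The hole lies 75° from the dip direction, so the down-dip offset is 370 × cos 75° = 95.76 m.
Depth = down-dip offset × tan(dip) = 95.76 × tan 67° = 95.76 × 2.3559
Depth = 225.60 m

226 m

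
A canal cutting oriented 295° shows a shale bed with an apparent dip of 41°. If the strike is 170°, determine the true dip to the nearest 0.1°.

β = acute angle between strike 170° and section 295° = 55°.
tan δ = tan α / sin β = tan 41° / sin 55° = 0.8693 / 0.8192 = 1.0612
δ = arctan(1.0612) = 46.70°

46.7°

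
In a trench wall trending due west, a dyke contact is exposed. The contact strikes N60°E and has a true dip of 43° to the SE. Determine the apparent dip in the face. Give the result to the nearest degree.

25°

The section lies 30° from the strike.
tan(apparent dip) = tan 43° · sin 30° = 0.4663
apparent dip = arctan 0.4663 = 25.00°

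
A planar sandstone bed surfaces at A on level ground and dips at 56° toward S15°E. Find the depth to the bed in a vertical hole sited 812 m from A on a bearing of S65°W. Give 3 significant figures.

209 m

The hole lies 80° from the dip direction, so the down-dip offset is 812 × cos 80° = 141.00 m.
Depth = down-dip offset × tan(dip) = 141.00 × tan 56° = 141.00 × 1.4826
Depth = 209.04 m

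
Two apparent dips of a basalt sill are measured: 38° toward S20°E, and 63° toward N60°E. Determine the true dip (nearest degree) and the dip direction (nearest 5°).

true dip 66°, dip direction 090°

Represent each trace as a vector plunging at its apparent dip toward its trend (east-north-up frame): v₁ = (0.270, -0.740, -0.616), v₂ = (0.393, 0.227, -0.891).
n = v₁ × v₂ = (0.800, -0.002, 0.352) (taken with n_z > 0).
Dip δ = arctan(|n_h|/n_z) = arctan(0.800/0.352) = 66.2°.
The horizontal component of n points toward azimuth atan2(n_x, n_y) = 90°, the dip direction.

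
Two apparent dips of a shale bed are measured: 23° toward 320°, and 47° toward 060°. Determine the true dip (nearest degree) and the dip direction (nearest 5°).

true dip 51°, dip direction 030°

Each apparent-dip line lies in the plane. As unit vectors (x east, y north, z up), v₁ plunges 23°→320° and v₂ plunges 47°→060°.
Cross product v₁ × v₂ gives the pole to the plane: n ∝ (0.382, 0.664, 0.618).
True dip = arccos(n_z / |n|) = arccos(0.6281) = 51.1°.
Dip direction = azimuth of (n_x, n_y) = atan2(0.382, 0.664) = 30°.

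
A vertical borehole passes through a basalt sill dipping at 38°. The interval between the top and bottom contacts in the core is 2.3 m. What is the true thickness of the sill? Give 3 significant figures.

1.81 m

True thickness t = h · cos(dip) = 2.3 × cos 38°
t = 2.3 × 0.7880 = 1.812 m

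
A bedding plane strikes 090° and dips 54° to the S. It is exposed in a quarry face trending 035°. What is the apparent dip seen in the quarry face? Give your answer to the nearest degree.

48°

The strike is 090° and the section trends 035°; the acute angle between them is β = 55°.
tan(apparent dip) = tan 54° · sin 55° = 1.1275
α = arctan(1.1275) = 48.43°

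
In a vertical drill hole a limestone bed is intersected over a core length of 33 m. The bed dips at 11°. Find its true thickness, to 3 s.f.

32.4 m

True thickness t = h · cos(dip) = 33 × cos 11°
t = 33 × 0.9816 = 32.394 m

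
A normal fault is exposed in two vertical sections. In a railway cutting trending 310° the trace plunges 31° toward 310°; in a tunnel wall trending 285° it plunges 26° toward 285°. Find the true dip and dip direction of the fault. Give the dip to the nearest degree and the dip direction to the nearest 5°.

true dip 32°, dip direction 325°

Each apparent-dip line lies in the plane. As unit vectors (x east, y north, z up), v₁ plunges 31°→310° and v₂ plunges 26°→285°.
The plane normal is n = v₁ × v₂ ∝ (-0.122, 0.159, 0.326).
Dip δ = arctan(|n_h|/n_z) = arctan(0.200/0.326) = 31.6°.
The horizontal component of n points toward azimuth atan2(n_x, n_y) = 323°, the dip direction.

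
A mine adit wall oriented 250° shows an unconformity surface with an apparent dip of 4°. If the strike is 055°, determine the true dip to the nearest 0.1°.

β = acute angle between strike 055° and section 250° = 15°.
tan δ = tan α / sin β = tan 4° / sin 15° = 0.0699 / 0.2588 = 0.2702
δ = arctan(0.2702) = 15.12°

15.1°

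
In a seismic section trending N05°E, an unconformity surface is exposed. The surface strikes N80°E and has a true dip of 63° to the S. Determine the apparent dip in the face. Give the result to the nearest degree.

62°

The section lies 75° from the strike.
tan(apparent dip) = tan 63° · sin 75° = 1.8957
apparent dip = arctan 1.8957 = 62.19°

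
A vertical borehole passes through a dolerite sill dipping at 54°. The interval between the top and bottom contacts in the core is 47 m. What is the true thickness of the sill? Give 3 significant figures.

27.6 m

True thickness t = h · cos(dip) = 47 × cos 54°
t = 47 × 0.5878 = 27.626 m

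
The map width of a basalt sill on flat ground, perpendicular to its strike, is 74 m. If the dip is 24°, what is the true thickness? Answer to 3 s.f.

True thickness t = w · sin(dip) = 74 × sin 24°
t = 74 × 0.4067 = 30.099 m

30.1 m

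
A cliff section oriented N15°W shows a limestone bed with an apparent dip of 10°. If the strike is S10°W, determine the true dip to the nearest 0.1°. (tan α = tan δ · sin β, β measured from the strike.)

22.6°

β = acute angle between strike S10°W and section N15°W = 25°.
tan(true dip) = tan 10° / sin 25° = 0.4172
true dip = arctan 0.4172 = 22.65°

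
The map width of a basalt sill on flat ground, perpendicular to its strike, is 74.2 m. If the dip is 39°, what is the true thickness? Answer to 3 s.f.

True thickness t = w · sin(dip) = 74.2 × sin 39°
t = 74.2 × 0.6293 = 46.696 m

46.7 m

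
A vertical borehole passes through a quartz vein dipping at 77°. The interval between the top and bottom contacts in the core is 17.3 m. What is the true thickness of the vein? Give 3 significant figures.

True thickness t = h · cos(dip) = 17.3 × cos 77°
t = 17.3 × 0.2250 = 3.892 m

3.89 m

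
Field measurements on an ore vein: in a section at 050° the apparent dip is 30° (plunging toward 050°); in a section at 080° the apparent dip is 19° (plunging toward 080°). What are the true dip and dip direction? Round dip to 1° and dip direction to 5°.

The two traces are lines in the plane: v₁ = (sin 50°·cos 30°, cos 50°·cos 30°, −sin 30°), v₂ = (sin 80°·cos 19°, cos 80°·cos 19°, −sin 19°).
The plane normal is n = v₁ × v₂ ∝ (0.099, 0.250, 0.409).
True dip = arccos(n_z / |n|) = arccos(0.8362) = 33.3°.
Dip direction = azimuth of (n_x, n_y) = atan2(0.099, 0.250) = 22°.

true dip 33°, dip direction 020°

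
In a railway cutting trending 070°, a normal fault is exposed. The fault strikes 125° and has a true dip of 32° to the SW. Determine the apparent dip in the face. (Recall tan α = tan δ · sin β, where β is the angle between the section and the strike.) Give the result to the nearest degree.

Angle between strike (125°) and section (070°): β = 55°.
tan α = tan 32° × sin 55° = 0.6249 × 0.8192 = 0.5119
α = arctan(0.5119) = 27.11°

27°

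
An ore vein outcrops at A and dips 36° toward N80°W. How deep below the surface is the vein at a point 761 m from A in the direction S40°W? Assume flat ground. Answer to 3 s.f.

The hole lies 60° from the dip direction, so the down-dip offset is 761 × cos 60° = 380.50 m.
Depth = down-dip offset × tan(dip) = 380.50 × tan 36° = 380.50 × 0.7265
Depth = 276.45 m

276 m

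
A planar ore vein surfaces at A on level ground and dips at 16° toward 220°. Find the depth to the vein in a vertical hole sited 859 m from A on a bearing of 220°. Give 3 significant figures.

The hole is directly down-dip from the outcrop, so the down-dip offset is 859 m.
Depth = down-dip offset × tan(dip) = 859.00 × tan 16° = 859.00 × 0.2867
Depth = 246.31 m

246 m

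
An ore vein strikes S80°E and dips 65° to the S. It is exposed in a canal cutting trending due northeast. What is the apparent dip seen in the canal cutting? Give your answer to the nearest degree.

Angle between strike (S80°E) and section (due northeast): β = 55°.
tan(apparent dip) = tan 65° · sin 55° = 1.7567
apparent dip = arctan 1.7567 = 60.35°

60°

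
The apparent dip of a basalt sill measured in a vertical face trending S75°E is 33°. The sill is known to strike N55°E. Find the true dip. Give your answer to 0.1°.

40.3°

The section is 50° from the strike.
tan δ = tan α / sin β = tan 33° / sin 50° = 0.6494 / 0.7660 = 0.8477
δ = arctan(0.8477) = 40.29°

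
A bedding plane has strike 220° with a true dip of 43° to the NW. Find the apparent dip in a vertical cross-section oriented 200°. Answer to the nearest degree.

18°

Angle between strike (220°) and section (200°): β = 20°.
tan(apparent dip) = tan 43° · sin 20° = 0.3189
apparent dip = arctan 0.3189 = 17.69°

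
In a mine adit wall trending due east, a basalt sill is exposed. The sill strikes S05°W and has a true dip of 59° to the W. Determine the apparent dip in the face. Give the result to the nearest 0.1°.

58.9°

The strike is S05°W and the section trends due east; the acute angle between them is β = 85°.
tan(apparent dip) = tan 59° · sin 85° = 1.6579
α = arctan(1.6579) = 58.90°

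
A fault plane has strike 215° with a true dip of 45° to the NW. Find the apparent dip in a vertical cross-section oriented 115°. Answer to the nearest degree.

45°

The strike is 215° and the section trends 115°; the acute angle between them is β = 80°.
tan(apparent dip) = tan 45° · sin 80° = 0.9848
apparent dip = arctan 0.9848 = 44.56°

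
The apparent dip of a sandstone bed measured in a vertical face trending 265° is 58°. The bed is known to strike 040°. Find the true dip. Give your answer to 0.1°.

66.2°

The section is 45° from the strike.
tan δ = tan α / sin β = tan 58° / sin 45° = 1.6003 / 0.7071 = 2.2632
true dip = arctan 2.2632 = 66.16°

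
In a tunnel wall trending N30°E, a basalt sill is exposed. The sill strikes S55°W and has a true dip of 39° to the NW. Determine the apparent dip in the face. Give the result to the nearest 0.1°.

18.9°

The strike is S55°W and the section trends N30°E; the acute angle between them is β = 25°.
tan(apparent dip) = tan 39° · sin 25° = 0.3422
apparent dip = arctan 0.3422 = 18.89°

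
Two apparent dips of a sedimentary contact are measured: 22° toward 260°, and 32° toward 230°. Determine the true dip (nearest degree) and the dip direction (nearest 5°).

true dip 34°, dip direction 205°

The two traces are lines in the plane: v₁ = (sin 260°·cos 22°, cos 260°·cos 22°, −sin 22°), v₂ = (sin 230°·cos 32°, cos 230°·cos 32°, −sin 32°).
n = v₁ × v₂ = (-0.119, -0.241, 0.393) (taken with n_z > 0).
Dip δ = arctan(|n_h|/n_z) = arctan(0.268/0.393) = 34.3°.
The horizontal component of n points toward azimuth atan2(n_x, n_y) = 206°, the dip direction.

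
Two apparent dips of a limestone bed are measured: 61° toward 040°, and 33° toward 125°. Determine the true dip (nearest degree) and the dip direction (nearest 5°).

The two traces are lines in the plane: v₁ = (sin 40°·cos 61°, cos 40°·cos 61°, −sin 61°), v₂ = (sin 125°·cos 33°, cos 125°·cos 33°, −sin 33°).
n = v₁ × v₂ = (0.623, 0.431, 0.405) (taken with n_z > 0).
tan δ = √(n_x²+n_y²)/n_z = 0.758/0.405, so δ = 61.9°.
Dip direction = azimuth of (n_x, n_y) = atan2(0.623, 0.431) = 55°.

true dip 62°, dip direction 055°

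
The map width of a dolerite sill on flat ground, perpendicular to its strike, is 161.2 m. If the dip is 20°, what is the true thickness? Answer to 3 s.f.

55.1 m

True thickness t = w · sin(dip) = 161.2 × sin 20°
t = 161.2 × 0.3420 = 55.134 m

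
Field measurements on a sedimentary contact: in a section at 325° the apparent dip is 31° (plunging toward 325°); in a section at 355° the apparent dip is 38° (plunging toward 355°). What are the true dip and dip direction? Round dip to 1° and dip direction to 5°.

true dip 39°, dip direction 005°

The two traces are lines in the plane: v₁ = (sin 325°·cos 31°, cos 325°·cos 31°, −sin 31°), v₂ = (sin 355°·cos 38°, cos 355°·cos 38°, −sin 38°).
Cross product v₁ × v₂ gives the pole to the plane: n ∝ (0.028, 0.267, 0.338).
tan δ = √(n_x²+n_y²)/n_z = 0.269/0.338, so δ = 38.5°.
Dip direction = atan2(0.028, 0.267) = 6° (azimuth of n's horizontal projection).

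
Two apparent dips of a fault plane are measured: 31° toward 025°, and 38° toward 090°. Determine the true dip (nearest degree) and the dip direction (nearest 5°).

Each apparent-dip line lies in the plane. As unit vectors (x east, y north, z up), v₁ plunges 31°→025° and v₂ plunges 38°→090°.
n = v₁ × v₂ = (0.478, 0.183, 0.612) (taken with n_z > 0).
True dip = arccos(n_z / |n|) = arccos(0.7671) = 39.9°.
Dip direction = atan2(0.478, 0.183) = 69° (azimuth of n's horizontal projection).

true dip 40°, dip direction 070°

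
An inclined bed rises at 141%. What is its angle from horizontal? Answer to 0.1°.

54.7°

tan θ = 141/100 = 1.4100
θ = arctan(1.4100) = 54.65°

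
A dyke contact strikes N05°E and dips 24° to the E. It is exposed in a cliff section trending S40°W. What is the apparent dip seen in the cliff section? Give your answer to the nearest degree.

14°

The section lies 35° from the strike.
tan(apparent dip) = tan 24° · sin 35° = 0.2554
apparent dip = arctan 0.2554 = 14.33°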